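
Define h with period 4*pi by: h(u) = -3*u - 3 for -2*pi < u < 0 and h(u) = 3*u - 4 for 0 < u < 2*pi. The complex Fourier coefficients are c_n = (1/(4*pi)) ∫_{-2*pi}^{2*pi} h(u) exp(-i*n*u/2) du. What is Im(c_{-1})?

Since h is real-valued, Im(c_{-1}) = -(1/(4*pi)) ∫_{-2*pi}^{2*pi} h(u) sin(-u/2) du = b_{1}/2.
Split the integral at the breakpoints.
Integrating by parts (boundary term plus one more integral), an antiderivative of (-3*u - 3) sin(-u/2) is -6*u*cos(u/2) + 12*sin(u/2) - 6*cos(u/2); evaluating from -2*pi to 0: ∫_{-2*pi}^{0} (-3*u - 3) sin(-u/2) du = (-6) - (6 - 12*pi) = -12 + 12*pi.
Integrating by parts (boundary term plus one more integral), an antiderivative of (3*u - 4) sin(-u/2) is 6*u*cos(u/2) - 12*sin(u/2) - 8*cos(u/2); evaluating from 0 to 2*pi: ∫_{0}^{2*pi} (3*u - 4) sin(-u/2) du = (8 - 12*pi) - (-8) = 16 - 12*pi.
So ∫_{-2*pi}^{2*pi} h(u) sin(-u/2) du = 4.
Hence Im(c_{-1}) = (-1/(4*pi))·(4) = -1/pi.

-1/pi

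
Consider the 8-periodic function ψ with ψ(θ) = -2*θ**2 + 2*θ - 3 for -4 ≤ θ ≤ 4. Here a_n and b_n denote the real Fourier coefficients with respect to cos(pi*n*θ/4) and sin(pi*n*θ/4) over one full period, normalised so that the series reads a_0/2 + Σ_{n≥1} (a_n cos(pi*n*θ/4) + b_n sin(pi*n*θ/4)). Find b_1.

16/pi

b_1 = 1/4 ∫_{-4}^{4} ψ(θ) sin(pi*θ/4) dθ.
Integrating by parts twice (tabular method), an antiderivative of (-2*θ**2 + 2*θ - 3) sin(pi*θ/4) is 8*θ**2*cos(pi*θ/4)/pi - 64*θ*sin(pi*θ/4)/pi**2 - 8*θ*cos(pi*θ/4)/pi + 32*sin(pi*θ/4)/pi**2 - 256*cos(pi*θ/4)/pi**3 + 12*cos(pi*θ/4)/pi; evaluating from -4 to 4: ∫_{-4}^{4} (-2*θ**2 + 2*θ - 3) sin(pi*θ/4) dθ = (-108/pi + 256/pi**3) - (-172/pi + 256/pi**3) = 64/pi.
Hence b_1 = (1/4)·(64/pi) = 16/pi.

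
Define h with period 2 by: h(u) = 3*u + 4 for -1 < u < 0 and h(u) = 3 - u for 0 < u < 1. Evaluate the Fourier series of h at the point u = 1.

3/2

At u = 1 the one-sided limits are h(1^-) = 2 and h(1^+) = 1.
By Dirichlet's theorem the series converges to their average, [(2) + (1)]/2 = 3/2.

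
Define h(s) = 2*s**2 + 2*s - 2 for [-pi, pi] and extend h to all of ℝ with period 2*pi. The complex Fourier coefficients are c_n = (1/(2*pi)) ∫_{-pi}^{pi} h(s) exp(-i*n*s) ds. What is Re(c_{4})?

1/4

Since h is real-valued, Re(c_{4}) = (1/(2*pi)) ∫_{-pi}^{pi} h(s) cos(4*s) ds = a_{4}/2.
Integrating by parts twice (tabular method), an antiderivative of (2*s**2 + 2*s - 2) cos(4*s) is s**2*sin(4*s)/2 + s*sin(4*s)/2 + s*cos(4*s)/4 - 9*sin(4*s)/16 + cos(4*s)/8; evaluating from -pi to pi: ∫_{-pi}^{pi} (2*s**2 + 2*s - 2) cos(4*s) ds = (1/8 + pi/4) - (1/8 - pi/4) = pi/2.
Hence Re(c_{4}) = (1/(2*pi))·(pi/2) = 1/4.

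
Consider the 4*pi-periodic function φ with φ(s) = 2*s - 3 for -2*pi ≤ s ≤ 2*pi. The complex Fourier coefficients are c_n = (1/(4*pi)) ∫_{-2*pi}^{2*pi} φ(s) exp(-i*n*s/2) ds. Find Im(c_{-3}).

Since φ is real-valued, Im(c_{-3}) = -(1/(4*pi)) ∫_{-2*pi}^{2*pi} φ(s) sin(-3*s/2) ds = b_{3}/2.
Integrating by parts (boundary term plus one more integral), an antiderivative of (2*s - 3) sin(-3*s/2) is 4*s*cos(3*s/2)/3 - 8*sin(3*s/2)/9 - 2*cos(3*s/2); evaluating from -2*pi to 2*pi: ∫_{-2*pi}^{2*pi} (2*s - 3) sin(-3*s/2) ds = (2 - 8*pi/3) - (2 + 8*pi/3) = -16*pi/3.
Hence Im(c_{-3}) = (-1/(4*pi))·(-16*pi/3) = 4/3.

4/3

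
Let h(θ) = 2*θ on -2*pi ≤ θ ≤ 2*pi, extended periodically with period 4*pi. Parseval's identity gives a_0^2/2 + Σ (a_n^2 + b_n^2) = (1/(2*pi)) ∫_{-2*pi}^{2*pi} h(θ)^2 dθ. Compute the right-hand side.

32*pi**2/3

(1/(2*pi)) ∫_{-2*pi}^{2*pi} h(θ)^2 dθ = (1/(2*pi)) · (64*pi**3/3) = 32*pi**2/3.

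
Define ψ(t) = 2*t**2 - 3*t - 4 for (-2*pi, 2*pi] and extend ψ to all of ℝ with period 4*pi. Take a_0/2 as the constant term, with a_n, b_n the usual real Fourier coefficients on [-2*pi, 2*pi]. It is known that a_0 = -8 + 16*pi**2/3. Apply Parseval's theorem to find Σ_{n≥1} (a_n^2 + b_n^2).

pi**2*(24 + 512*pi**2/45)

Parseval: a_0^2/2 + Σ_{n≥1} (a_n^2+b_n^2) = (1/(2*pi)) ∫_{-2*pi}^{2*pi} ψ(t)^2 dt = -56*pi**2/3 + 32 + 128*pi**4/5.
Subtract a_0^2/2 = 32*(3 - 2*pi**2)**2/9: Σ (a_n^2+b_n^2) = pi**2*(24 + 512*pi**2/45).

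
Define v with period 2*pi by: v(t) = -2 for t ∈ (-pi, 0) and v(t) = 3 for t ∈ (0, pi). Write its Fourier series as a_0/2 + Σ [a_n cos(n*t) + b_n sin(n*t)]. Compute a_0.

a_0 = 1/pi ∫_{-pi}^{pi} v(t) dt = 1/pi · (pi) = 1.

1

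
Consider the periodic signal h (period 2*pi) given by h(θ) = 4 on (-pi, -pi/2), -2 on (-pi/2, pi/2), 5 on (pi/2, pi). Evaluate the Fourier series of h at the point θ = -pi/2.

At θ = -pi/2 the one-sided limits are h(-pi/2^-) = 4 and h(-pi/2^+) = -2.
By Dirichlet's theorem the series converges to their average, [(4) + (-2)]/2 = 1.

1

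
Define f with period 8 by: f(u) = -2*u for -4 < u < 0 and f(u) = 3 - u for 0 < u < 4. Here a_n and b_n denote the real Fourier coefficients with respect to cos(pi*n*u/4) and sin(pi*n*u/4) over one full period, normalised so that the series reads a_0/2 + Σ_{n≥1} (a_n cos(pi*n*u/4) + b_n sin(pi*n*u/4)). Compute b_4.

3/pi

b_4 = 1/4 ∫_{-4}^{4} f(u) sin(pi*u) du.
Split the integral at the breakpoints.
Integrating by parts (boundary term plus one more integral), an antiderivative of (-2*u) sin(pi*u) is 2*u*cos(pi*u)/pi - 2*sin(pi*u)/pi**2; evaluating from -4 to 0: ∫_{-4}^{0} (-2*u) sin(pi*u) du = (0) - (-8/pi) = 8/pi.
Integrating by parts (boundary term plus one more integral), an antiderivative of (3 - u) sin(pi*u) is u*cos(pi*u)/pi - sin(pi*u)/pi**2 - 3*cos(pi*u)/pi; evaluating from 0 to 4: ∫_{0}^{4} (3 - u) sin(pi*u) du = (1/pi) - (-3/pi) = 4/pi.
Summing the pieces and multiplying by (1/4) gives b_4 = 3/pi.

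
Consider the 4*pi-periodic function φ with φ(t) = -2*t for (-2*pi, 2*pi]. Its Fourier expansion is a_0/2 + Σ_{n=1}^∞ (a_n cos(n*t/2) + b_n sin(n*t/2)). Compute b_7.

-8/7

b_7 = (1/(2*pi)) ∫_{-2*pi}^{2*pi} φ(t) sin(7*t/2) dt.
φ is odd and sin(7*t/2) is odd, so the integrand is even and b_7 = 1/pi ∫_0^{2*pi} φ(t) sin(7*t/2) dt.
Integrating by parts (boundary term plus one more integral), an antiderivative of (-2*t) sin(7*t/2) is 4*t*cos(7*t/2)/7 - 8*sin(7*t/2)/49; evaluating from 0 to 2*pi: ∫_{0}^{2*pi} (-2*t) sin(7*t/2) dt = (-8*pi/7) - (0) = -8*pi/7.
Hence b_7 = (1/pi)·(-8*pi/7) = -8/7.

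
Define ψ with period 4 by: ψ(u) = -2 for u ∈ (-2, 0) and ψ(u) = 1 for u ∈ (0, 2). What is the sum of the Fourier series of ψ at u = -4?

u = -4 differs from u = 0 by -1 full period(s), and the series is 4-periodic.
At u = 0 the one-sided limits are ψ(0^-) = -2 and ψ(0^+) = 1.
By Dirichlet's theorem the series converges to their average, [(-2) + (1)]/2 = -1/2.

-1/2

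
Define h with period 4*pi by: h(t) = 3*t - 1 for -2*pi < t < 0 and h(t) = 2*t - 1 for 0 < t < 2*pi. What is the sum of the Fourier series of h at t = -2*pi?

t = -2*pi differs from t = 2*pi by -1 full period(s), and the series is 4*pi-periodic.
At t = 2*pi the one-sided limits are h(2*pi^-) = -1 + 4*pi and h(2*pi^+) = -6*pi - 1.
By Dirichlet's theorem the series converges to their average, [(-1 + 4*pi) + (-6*pi - 1)]/2 = -pi - 1.

-pi - 1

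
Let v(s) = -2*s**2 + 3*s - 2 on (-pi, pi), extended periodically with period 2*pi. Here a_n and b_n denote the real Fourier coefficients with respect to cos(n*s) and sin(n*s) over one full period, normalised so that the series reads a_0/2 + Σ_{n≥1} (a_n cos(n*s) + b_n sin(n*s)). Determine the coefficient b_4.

-3/2

b_4 = 1/pi ∫_{-pi}^{pi} v(s) sin(4*s) ds.
Integrating by parts twice (tabular method), an antiderivative of (-2*s**2 + 3*s - 2) sin(4*s) is s**2*cos(4*s)/2 - s*sin(4*s)/4 - 3*s*cos(4*s)/4 + 3*sin(4*s)/16 + 7*cos(4*s)/16; evaluating from -pi to pi: ∫_{-pi}^{pi} (-2*s**2 + 3*s - 2) sin(4*s) ds = (-3*pi/4 + 7/16 + pi**2/2) - (7/16 + 3*pi/4 + pi**2/2) = -3*pi/2.
Hence b_4 = (1/pi)·(-3*pi/2) = -3/2.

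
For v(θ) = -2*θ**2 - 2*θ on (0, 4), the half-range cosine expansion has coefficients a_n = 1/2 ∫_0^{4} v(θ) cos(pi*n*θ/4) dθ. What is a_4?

a_4 = 1/2 ∫_0^{4} (-2*θ**2 - 2*θ) cos(pi*θ) dθ.
Integrating by parts twice (tabular method), an antiderivative of (-2*θ**2 - 2*θ) cos(pi*θ) is -2*θ**2*sin(pi*θ)/pi - 2*θ*sin(pi*θ)/pi - 4*θ*cos(pi*θ)/pi**2 + 4*sin(pi*θ)/pi**3 - 2*cos(pi*θ)/pi**2; evaluating from 0 to 4: ∫_{0}^{4} (-2*θ**2 - 2*θ) cos(pi*θ) dθ = (-18/pi**2) - (-2/pi**2) = -16/pi**2.
Hence a_4 = (1/2)·(-16/pi**2) = -8/pi**2.

-8/pi**2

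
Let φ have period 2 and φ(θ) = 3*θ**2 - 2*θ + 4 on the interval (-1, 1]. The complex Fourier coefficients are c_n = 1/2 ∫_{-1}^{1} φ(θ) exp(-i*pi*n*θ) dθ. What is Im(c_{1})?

Since φ is real-valued, Im(c_{1}) = -1/2 ∫_{-1}^{1} φ(θ) sin(pi*θ) dθ = -b_{1}/2.
Integrating by parts twice (tabular method), an antiderivative of (3*θ**2 - 2*θ + 4) sin(pi*θ) is -3*θ**2*cos(pi*θ)/pi + 6*θ*sin(pi*θ)/pi**2 + 2*θ*cos(pi*θ)/pi - 2*sin(pi*θ)/pi**2 - 4*cos(pi*θ)/pi + 6*cos(pi*θ)/pi**3; evaluating from -1 to 1: ∫_{-1}^{1} (3*θ**2 - 2*θ + 4) sin(pi*θ) dθ = (-6/pi**3 + 5/pi) - (-6/pi**3 + 9/pi) = -4/pi.
Hence Im(c_{1}) = (-1/2)·(-4/pi) = 2/pi.

2/pi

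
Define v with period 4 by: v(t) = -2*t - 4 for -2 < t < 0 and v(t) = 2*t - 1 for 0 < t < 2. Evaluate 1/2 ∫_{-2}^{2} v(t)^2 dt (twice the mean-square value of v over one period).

1/2 ∫_{-2}^{2} v(t)^2 dt = 1/2 · (46/3) = 23/3.

23/3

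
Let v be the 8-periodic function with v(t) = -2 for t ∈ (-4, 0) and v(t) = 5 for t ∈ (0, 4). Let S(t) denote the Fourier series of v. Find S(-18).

t = -18 differs from t = -2 by -2 full period(s), and the series is 8-periodic.
v is continuous at t = -2 with value -2, so the series converges to -2 there.

-2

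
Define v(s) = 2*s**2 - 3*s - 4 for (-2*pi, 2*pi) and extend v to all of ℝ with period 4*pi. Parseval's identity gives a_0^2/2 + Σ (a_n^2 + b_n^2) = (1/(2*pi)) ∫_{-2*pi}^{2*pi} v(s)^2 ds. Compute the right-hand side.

(1/(2*pi)) ∫_{-2*pi}^{2*pi} v(s)^2 ds = (1/(2*pi)) · (16*pi*(-35*pi**2 + 60 + 48*pi**4)/15) = -56*pi**2/3 + 32 + 128*pi**4/5.

-56*pi**2/3 + 32 + 128*pi**4/5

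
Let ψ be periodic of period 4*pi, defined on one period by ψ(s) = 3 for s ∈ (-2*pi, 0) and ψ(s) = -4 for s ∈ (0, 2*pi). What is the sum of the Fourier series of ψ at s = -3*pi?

s = -3*pi differs from s = pi by -1 full period(s), and the series is 4*pi-periodic.
ψ is continuous at s = pi with value -4, so the series converges to -4 there.

-4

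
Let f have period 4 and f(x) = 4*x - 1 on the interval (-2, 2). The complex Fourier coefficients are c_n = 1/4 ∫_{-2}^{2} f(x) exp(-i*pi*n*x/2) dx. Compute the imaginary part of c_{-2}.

-4/pi

Since f is real-valued, Im(c_{-2}) = -1/4 ∫_{-2}^{2} f(x) sin(-pi*x) dx = b_{2}/2.
Integrating by parts (boundary term plus one more integral), an antiderivative of (4*x - 1) sin(-pi*x) is 4*x*cos(pi*x)/pi - 4*sin(pi*x)/pi**2 - cos(pi*x)/pi; evaluating from -2 to 2: ∫_{-2}^{2} (4*x - 1) sin(-pi*x) dx = (7/pi) - (-9/pi) = 16/pi.
Hence Im(c_{-2}) = (-1/4)·(16/pi) = -4/pi.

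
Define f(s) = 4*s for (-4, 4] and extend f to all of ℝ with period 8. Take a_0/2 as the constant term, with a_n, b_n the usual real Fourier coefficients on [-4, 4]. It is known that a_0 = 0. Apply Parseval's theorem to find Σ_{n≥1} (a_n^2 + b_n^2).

Parseval: a_0^2/2 + Σ_{n≥1} (a_n^2+b_n^2) = 1/4 ∫_{-4}^{4} f(s)^2 ds = 512/3.
Subtract a_0^2/2 = 0: Σ (a_n^2+b_n^2) = 512/3.

512/3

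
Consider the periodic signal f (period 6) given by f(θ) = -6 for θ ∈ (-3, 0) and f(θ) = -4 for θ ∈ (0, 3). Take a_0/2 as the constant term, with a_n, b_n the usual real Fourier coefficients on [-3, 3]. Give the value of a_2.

a_2 = 1/3 ∫_{-3}^{3} f(θ) cos(2*pi*θ/3) dθ.
Split the integral at the breakpoints.
Directly, an antiderivative of (-6) cos(2*pi*θ/3) is -9*sin(2*pi*θ/3)/pi; evaluating from -3 to 0: ∫_{-3}^{0} (-6) cos(2*pi*θ/3) dθ = (0) - (0) = 0.
Directly, an antiderivative of (-4) cos(2*pi*θ/3) is -6*sin(2*pi*θ/3)/pi; evaluating from 0 to 3: ∫_{0}^{3} (-4) cos(2*pi*θ/3) dθ = (0) - (0) = 0.
Summing the pieces and multiplying by (1/3) gives a_2 = 0.

0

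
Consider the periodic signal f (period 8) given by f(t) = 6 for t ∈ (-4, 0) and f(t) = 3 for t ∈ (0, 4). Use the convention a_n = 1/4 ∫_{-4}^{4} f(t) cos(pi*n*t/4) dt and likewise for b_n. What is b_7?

-6/(7*pi)

b_7 = 1/4 ∫_{-4}^{4} f(t) sin(7*pi*t/4) dt.
Split the integral at the breakpoints.
Directly, an antiderivative of (6) sin(7*pi*t/4) is -24*cos(7*pi*t/4)/(7*pi); evaluating from -4 to 0: ∫_{-4}^{0} (6) sin(7*pi*t/4) dt = (-24/(7*pi)) - (24/(7*pi)) = -48/(7*pi).
Directly, an antiderivative of (3) sin(7*pi*t/4) is -12*cos(7*pi*t/4)/(7*pi); evaluating from 0 to 4: ∫_{0}^{4} (3) sin(7*pi*t/4) dt = (12/(7*pi)) - (-12/(7*pi)) = 24/(7*pi).
Summing the pieces and multiplying by (1/4) gives b_7 = -6/(7*pi).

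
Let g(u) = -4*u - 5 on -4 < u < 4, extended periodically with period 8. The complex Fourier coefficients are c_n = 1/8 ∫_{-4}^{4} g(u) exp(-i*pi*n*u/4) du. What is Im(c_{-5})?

Since g is real-valued, Im(c_{-5}) = -1/8 ∫_{-4}^{4} g(u) sin(-5*pi*u/4) du = b_{5}/2.
Integrating by parts (boundary term plus one more integral), an antiderivative of (-4*u - 5) sin(-5*pi*u/4) is -16*u*cos(5*pi*u/4)/(5*pi) + 64*sin(5*pi*u/4)/(25*pi**2) - 4*cos(5*pi*u/4)/pi; evaluating from -4 to 4: ∫_{-4}^{4} (-4*u - 5) sin(-5*pi*u/4) du = (84/(5*pi)) - (-44/(5*pi)) = 128/(5*pi).
Hence Im(c_{-5}) = (-1/8)·(128/(5*pi)) = -16/(5*pi).

-16/(5*pi)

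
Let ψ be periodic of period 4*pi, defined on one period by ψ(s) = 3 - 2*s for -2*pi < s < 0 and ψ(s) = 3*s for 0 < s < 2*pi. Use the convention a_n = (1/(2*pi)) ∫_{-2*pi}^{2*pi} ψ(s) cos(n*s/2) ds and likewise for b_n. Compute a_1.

-20/pi

a_1 = (1/(2*pi)) ∫_{-2*pi}^{2*pi} ψ(s) cos(s/2) ds.
Split the integral at the breakpoints.
Integrating by parts (boundary term plus one more integral), an antiderivative of (3 - 2*s) cos(s/2) is -4*s*sin(s/2) + 6*sin(s/2) - 8*cos(s/2); evaluating from -2*pi to 0: ∫_{-2*pi}^{0} (3 - 2*s) cos(s/2) ds = (-8) - (8) = -16.
Integrating by parts (boundary term plus one more integral), an antiderivative of (3*s) cos(s/2) is 6*s*sin(s/2) + 12*cos(s/2); evaluating from 0 to 2*pi: ∫_{0}^{2*pi} (3*s) cos(s/2) ds = (-12) - (12) = -24.
Summing the pieces and multiplying by (1/(2*pi)) gives a_1 = -20/pi.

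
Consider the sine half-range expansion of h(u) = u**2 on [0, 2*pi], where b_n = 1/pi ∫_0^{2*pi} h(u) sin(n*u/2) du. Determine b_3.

b_3 = 1/pi ∫_0^{2*pi} (u**2) sin(3*u/2) du.
Integrating by parts twice (tabular method), an antiderivative of (u**2) sin(3*u/2) is -2*u**2*cos(3*u/2)/3 + 8*u*sin(3*u/2)/9 + 16*cos(3*u/2)/27; evaluating from 0 to 2*pi: ∫_{0}^{2*pi} (u**2) sin(3*u/2) du = (-16/27 + 8*pi**2/3) - (16/27) = -32/27 + 8*pi**2/3.
Hence b_3 = (1/pi)·(-32/27 + 8*pi**2/3) = 8*(-4 + 9*pi**2)/(27*pi).

8*(-4 + 9*pi**2)/(27*pi)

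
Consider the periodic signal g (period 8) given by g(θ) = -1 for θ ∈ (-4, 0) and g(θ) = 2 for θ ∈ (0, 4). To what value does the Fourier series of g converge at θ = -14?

2

θ = -14 differs from θ = 2 by -2 full period(s), and the series is 8-periodic.
g is continuous at θ = 2 with value 2, so the series converges to 2 there.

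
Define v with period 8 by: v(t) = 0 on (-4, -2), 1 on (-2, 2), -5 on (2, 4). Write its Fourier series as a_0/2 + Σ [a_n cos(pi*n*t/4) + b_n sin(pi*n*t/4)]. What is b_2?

b_2 = 1/4 ∫_{-4}^{4} v(t) sin(pi*t/2) dt.
Split the integral at the breakpoints.
∫_{-4}^{-2} (0) sin(pi*t/2) dt = 0.
Directly, an antiderivative of (1) sin(pi*t/2) is -2*cos(pi*t/2)/pi; evaluating from -2 to 2: ∫_{-2}^{2} (1) sin(pi*t/2) dt = (2/pi) - (2/pi) = 0.
Directly, an antiderivative of (-5) sin(pi*t/2) is 10*cos(pi*t/2)/pi; evaluating from 2 to 4: ∫_{2}^{4} (-5) sin(pi*t/2) dt = (10/pi) - (-10/pi) = 20/pi.
Summing the pieces and multiplying by (1/4) gives b_2 = 5/pi.

5/pi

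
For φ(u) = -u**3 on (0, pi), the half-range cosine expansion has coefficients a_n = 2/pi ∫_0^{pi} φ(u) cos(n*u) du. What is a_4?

-3*pi/8

a_4 = 2/pi ∫_0^{pi} (-u**3) cos(4*u) du.
Integrating by parts three times (tabular method), an antiderivative of (-u**3) cos(4*u) is -u**3*sin(4*u)/4 - 3*u**2*cos(4*u)/16 + 3*u*sin(4*u)/32 + 3*cos(4*u)/128; evaluating from 0 to pi: ∫_{0}^{pi} (-u**3) cos(4*u) du = (3/128 - 3*pi**2/16) - (3/128) = -3*pi**2/16.
Hence a_4 = (2/pi)·(-3*pi**2/16) = -3*pi/8.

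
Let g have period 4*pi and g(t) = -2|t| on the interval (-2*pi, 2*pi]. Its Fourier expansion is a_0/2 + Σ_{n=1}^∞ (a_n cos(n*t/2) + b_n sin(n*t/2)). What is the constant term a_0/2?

-2*pi

a_0 = (1/(2*pi)) ∫_{-2*pi}^{2*pi} g(t) dt = (1/(2*pi)) · (-8*pi**2) = -4*pi.
So the constant term a_0/2 = -2*pi.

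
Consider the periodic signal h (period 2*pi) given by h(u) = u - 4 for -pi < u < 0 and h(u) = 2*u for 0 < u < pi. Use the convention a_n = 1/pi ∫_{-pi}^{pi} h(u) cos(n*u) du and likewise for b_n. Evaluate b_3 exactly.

(8/3 + pi)/pi

b_3 = 1/pi ∫_{-pi}^{pi} h(u) sin(3*u) du.
Split the integral at the breakpoints.
Integrating by parts (boundary term plus one more integral), an antiderivative of (u - 4) sin(3*u) is -u*cos(3*u)/3 + sin(3*u)/9 + 4*cos(3*u)/3; evaluating from -pi to 0: ∫_{-pi}^{0} (u - 4) sin(3*u) du = (4/3) - (-4/3 - pi/3) = pi/3 + 8/3.
Integrating by parts (boundary term plus one more integral), an antiderivative of (2*u) sin(3*u) is -2*u*cos(3*u)/3 + 2*sin(3*u)/9; evaluating from 0 to pi: ∫_{0}^{pi} (2*u) sin(3*u) du = (2*pi/3) - (0) = 2*pi/3.
Summing the pieces and multiplying by (1/pi) gives b_3 = (8/3 + pi)/pi.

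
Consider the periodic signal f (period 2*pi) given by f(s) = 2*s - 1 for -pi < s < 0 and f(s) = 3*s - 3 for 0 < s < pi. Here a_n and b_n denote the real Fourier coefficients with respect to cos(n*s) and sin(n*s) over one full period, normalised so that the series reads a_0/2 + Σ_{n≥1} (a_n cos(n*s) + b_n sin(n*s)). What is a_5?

a_5 = 1/pi ∫_{-pi}^{pi} f(s) cos(5*s) ds.
Split the integral at the breakpoints.
Integrating by parts (boundary term plus one more integral), an antiderivative of (2*s - 1) cos(5*s) is 2*s*sin(5*s)/5 - sin(5*s)/5 + 2*cos(5*s)/25; evaluating from -pi to 0: ∫_{-pi}^{0} (2*s - 1) cos(5*s) ds = (2/25) - (-2/25) = 4/25.
Integrating by parts (boundary term plus one more integral), an antiderivative of (3*s - 3) cos(5*s) is 3*s*sin(5*s)/5 - 3*sin(5*s)/5 + 3*cos(5*s)/25; evaluating from 0 to pi: ∫_{0}^{pi} (3*s - 3) cos(5*s) ds = (-3/25) - (3/25) = -6/25.
Summing the pieces and multiplying by (1/pi) gives a_5 = -2/(25*pi).

-2/(25*pi)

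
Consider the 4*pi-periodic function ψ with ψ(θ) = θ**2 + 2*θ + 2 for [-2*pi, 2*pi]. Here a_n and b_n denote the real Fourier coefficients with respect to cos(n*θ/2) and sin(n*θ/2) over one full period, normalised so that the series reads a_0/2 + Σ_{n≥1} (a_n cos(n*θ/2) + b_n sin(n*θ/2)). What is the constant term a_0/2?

2 + 4*pi**2/3

a_0 = (1/(2*pi)) ∫_{-2*pi}^{2*pi} ψ(θ) dθ = (1/(2*pi)) · (8*pi + 16*pi**3/3) = 4 + 8*pi**2/3.
So the constant term a_0/2 = 2 + 4*pi**2/3.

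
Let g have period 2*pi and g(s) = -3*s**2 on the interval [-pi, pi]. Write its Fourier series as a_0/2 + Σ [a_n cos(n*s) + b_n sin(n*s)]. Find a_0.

a_0 = 1/pi ∫_{-pi}^{pi} g(s) ds = 1/pi · (-2*pi**3) = -2*pi**2.

-2*pi**2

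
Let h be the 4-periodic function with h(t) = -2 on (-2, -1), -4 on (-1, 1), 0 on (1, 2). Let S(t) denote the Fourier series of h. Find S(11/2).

0

t = 11/2 differs from t = 3/2 by 1 full period(s), and the series is 4-periodic.
h is continuous at t = 3/2 with value 0, so the series converges to 0 there.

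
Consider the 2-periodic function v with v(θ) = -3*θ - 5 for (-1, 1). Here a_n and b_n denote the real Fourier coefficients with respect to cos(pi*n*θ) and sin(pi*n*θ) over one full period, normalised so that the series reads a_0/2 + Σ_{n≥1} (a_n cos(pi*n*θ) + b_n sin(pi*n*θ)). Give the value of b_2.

3/pi

b_2 = ∫_{-1}^{1} v(θ) sin(2*pi*θ) dθ.
Integrating by parts (boundary term plus one more integral), an antiderivative of (-3*θ - 5) sin(2*pi*θ) is 3*θ*cos(2*pi*θ)/(2*pi) - 3*sin(2*pi*θ)/(4*pi**2) + 5*cos(2*pi*θ)/(2*pi); evaluating from -1 to 1: ∫_{-1}^{1} (-3*θ - 5) sin(2*pi*θ) dθ = (4/pi) - (1/pi) = 3/pi.
Hence b_2 = 3/pi.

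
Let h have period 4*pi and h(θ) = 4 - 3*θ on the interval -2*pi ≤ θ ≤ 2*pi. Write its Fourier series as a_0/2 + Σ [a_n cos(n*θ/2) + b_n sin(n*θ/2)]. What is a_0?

a_0 = (1/(2*pi)) ∫_{-2*pi}^{2*pi} h(θ) dθ = (1/(2*pi)) · (16*pi) = 8.

8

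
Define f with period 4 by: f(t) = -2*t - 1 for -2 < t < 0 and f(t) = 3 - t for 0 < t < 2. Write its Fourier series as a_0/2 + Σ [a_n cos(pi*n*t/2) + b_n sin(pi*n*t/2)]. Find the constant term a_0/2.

a_0 = 1/2 ∫_{-2}^{2} f(t) dt = 1/2 · (6) = 3.
So the constant term a_0/2 = 3/2.

3/2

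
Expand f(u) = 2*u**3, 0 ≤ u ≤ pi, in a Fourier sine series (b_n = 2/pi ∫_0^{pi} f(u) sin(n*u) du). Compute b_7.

-24/343 + 4*pi**2/7

b_7 = 2/pi ∫_0^{pi} (2*u**3) sin(7*u) du.
Integrating by parts three times (tabular method), an antiderivative of (2*u**3) sin(7*u) is -2*u**3*cos(7*u)/7 + 6*u**2*sin(7*u)/49 + 12*u*cos(7*u)/343 - 12*sin(7*u)/2401; evaluating from 0 to pi: ∫_{0}^{pi} (2*u**3) sin(7*u) du = (2*pi*(-6 + 49*pi**2)/343) - (0) = 2*pi*(-6 + 49*pi**2)/343.
Hence b_7 = (2/pi)·(2*pi*(-6 + 49*pi**2)/343) = -24/343 + 4*pi**2/7.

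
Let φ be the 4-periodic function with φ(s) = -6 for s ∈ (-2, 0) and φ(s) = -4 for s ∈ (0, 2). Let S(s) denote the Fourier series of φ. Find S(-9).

s = -9 differs from s = -1 by -2 full period(s), and the series is 4-periodic.
φ is continuous at s = -1 with value -6, so the series converges to -6 there.

-6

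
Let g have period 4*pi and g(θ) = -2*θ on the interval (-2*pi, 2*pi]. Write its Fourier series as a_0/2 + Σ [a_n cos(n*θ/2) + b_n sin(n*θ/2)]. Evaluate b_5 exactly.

-8/5

b_5 = (1/(2*pi)) ∫_{-2*pi}^{2*pi} g(θ) sin(5*θ/2) dθ.
g is odd and sin(5*θ/2) is odd, so the integrand is even and b_5 = 1/pi ∫_0^{2*pi} g(θ) sin(5*θ/2) dθ.
Integrating by parts (boundary term plus one more integral), an antiderivative of (-2*θ) sin(5*θ/2) is 4*θ*cos(5*θ/2)/5 - 8*sin(5*θ/2)/25; evaluating from 0 to 2*pi: ∫_{0}^{2*pi} (-2*θ) sin(5*θ/2) dθ = (-8*pi/5) - (0) = -8*pi/5.
Hence b_5 = (1/pi)·(-8*pi/5) = -8/5.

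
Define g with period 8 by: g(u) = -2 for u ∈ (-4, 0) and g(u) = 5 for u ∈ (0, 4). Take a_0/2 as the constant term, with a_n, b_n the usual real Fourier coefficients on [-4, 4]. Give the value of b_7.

2/pi

b_7 = 1/4 ∫_{-4}^{4} g(u) sin(7*pi*u/4) du.
Split the integral at the breakpoints.
Directly, an antiderivative of (-2) sin(7*pi*u/4) is 8*cos(7*pi*u/4)/(7*pi); evaluating from -4 to 0: ∫_{-4}^{0} (-2) sin(7*pi*u/4) du = (8/(7*pi)) - (-8/(7*pi)) = 16/(7*pi).
Directly, an antiderivative of (5) sin(7*pi*u/4) is -20*cos(7*pi*u/4)/(7*pi); evaluating from 0 to 4: ∫_{0}^{4} (5) sin(7*pi*u/4) du = (20/(7*pi)) - (-20/(7*pi)) = 40/(7*pi).
Summing the pieces and multiplying by (1/4) gives b_7 = 2/pi.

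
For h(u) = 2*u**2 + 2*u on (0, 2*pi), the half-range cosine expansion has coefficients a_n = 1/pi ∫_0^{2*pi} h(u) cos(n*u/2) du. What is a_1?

a_1 = 1/pi ∫_0^{2*pi} (2*u**2 + 2*u) cos(u/2) du.
Integrating by parts twice (tabular method), an antiderivative of (2*u**2 + 2*u) cos(u/2) is 4*u**2*sin(u/2) + 4*u*sin(u/2) + 16*u*cos(u/2) - 32*sin(u/2) + 8*cos(u/2); evaluating from 0 to 2*pi: ∫_{0}^{2*pi} (2*u**2 + 2*u) cos(u/2) du = (-32*pi - 8) - (8) = -32*pi - 16.
Hence a_1 = (1/pi)·(-32*pi - 16) = -32 - 16/pi.

-32 - 16/pi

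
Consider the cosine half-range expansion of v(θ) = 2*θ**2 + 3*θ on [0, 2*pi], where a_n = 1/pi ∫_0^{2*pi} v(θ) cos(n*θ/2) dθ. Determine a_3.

a_3 = 1/pi ∫_0^{2*pi} (2*θ**2 + 3*θ) cos(3*θ/2) dθ.
Integrating by parts twice (tabular method), an antiderivative of (2*θ**2 + 3*θ) cos(3*θ/2) is 4*θ**2*sin(3*θ/2)/3 + 2*θ*sin(3*θ/2) + 16*θ*cos(3*θ/2)/9 - 32*sin(3*θ/2)/27 + 4*cos(3*θ/2)/3; evaluating from 0 to 2*pi: ∫_{0}^{2*pi} (2*θ**2 + 3*θ) cos(3*θ/2) dθ = (-32*pi/9 - 4/3) - (4/3) = -32*pi/9 - 8/3.
Hence a_3 = (1/pi)·(-32*pi/9 - 8/3) = 8*(-4*pi - 3)/(9*pi).

8*(-4*pi - 3)/(9*pi)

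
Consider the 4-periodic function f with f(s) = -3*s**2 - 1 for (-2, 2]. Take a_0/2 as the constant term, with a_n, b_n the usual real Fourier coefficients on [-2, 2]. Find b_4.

0

b_4 = 1/2 ∫_{-2}^{2} f(s) sin(2*pi*s) ds.
f is even and sin(2*pi*s) is odd, so the integrand is odd over a symmetric interval and the integral vanishes.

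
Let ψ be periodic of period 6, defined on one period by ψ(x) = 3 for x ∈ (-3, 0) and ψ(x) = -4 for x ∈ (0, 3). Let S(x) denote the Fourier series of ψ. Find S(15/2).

-4

x = 15/2 differs from x = 3/2 by 1 full period(s), and the series is 6-periodic.
ψ is continuous at x = 3/2 with value -4, so the series converges to -4 there.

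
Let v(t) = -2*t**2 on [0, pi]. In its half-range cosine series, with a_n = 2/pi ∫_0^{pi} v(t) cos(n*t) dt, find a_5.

a_5 = 2/pi ∫_0^{pi} (-2*t**2) cos(5*t) dt.
Integrating by parts twice (tabular method), an antiderivative of (-2*t**2) cos(5*t) is -2*t**2*sin(5*t)/5 - 4*t*cos(5*t)/25 + 4*sin(5*t)/125; evaluating from 0 to pi: ∫_{0}^{pi} (-2*t**2) cos(5*t) dt = (4*pi/25) - (0) = 4*pi/25.
Hence a_5 = (2/pi)·(4*pi/25) = 8/25.

8/25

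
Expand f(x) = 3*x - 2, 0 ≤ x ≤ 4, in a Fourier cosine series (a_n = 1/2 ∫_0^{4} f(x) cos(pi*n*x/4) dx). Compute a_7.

a_7 = 1/2 ∫_0^{4} (3*x - 2) cos(7*pi*x/4) dx.
Integrating by parts (boundary term plus one more integral), an antiderivative of (3*x - 2) cos(7*pi*x/4) is 12*x*sin(7*pi*x/4)/(7*pi) - 8*sin(7*pi*x/4)/(7*pi) + 48*cos(7*pi*x/4)/(49*pi**2); evaluating from 0 to 4: ∫_{0}^{4} (3*x - 2) cos(7*pi*x/4) dx = (-48/(49*pi**2)) - (48/(49*pi**2)) = -96/(49*pi**2).
Hence a_7 = (1/2)·(-96/(49*pi**2)) = -48/(49*pi**2).

-48/(49*pi**2)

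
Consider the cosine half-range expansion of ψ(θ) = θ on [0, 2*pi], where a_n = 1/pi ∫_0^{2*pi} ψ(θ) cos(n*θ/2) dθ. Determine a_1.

a_1 = 1/pi ∫_0^{2*pi} (θ) cos(θ/2) dθ.
Integrating by parts (boundary term plus one more integral), an antiderivative of (θ) cos(θ/2) is 2*θ*sin(θ/2) + 4*cos(θ/2); evaluating from 0 to 2*pi: ∫_{0}^{2*pi} (θ) cos(θ/2) dθ = (-4) - (4) = -8.
Hence a_1 = (1/pi)·(-8) = -8/pi.

-8/pi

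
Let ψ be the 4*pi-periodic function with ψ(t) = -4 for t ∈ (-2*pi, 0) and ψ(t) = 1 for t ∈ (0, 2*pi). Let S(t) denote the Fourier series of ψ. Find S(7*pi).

-4

t = 7*pi differs from t = -pi by 2 full period(s), and the series is 4*pi-periodic.
ψ is continuous at t = -pi with value -4, so the series converges to -4 there.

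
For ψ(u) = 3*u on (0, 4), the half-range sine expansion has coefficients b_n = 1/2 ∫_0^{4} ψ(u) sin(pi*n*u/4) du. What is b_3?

8/pi

b_3 = 1/2 ∫_0^{4} (3*u) sin(3*pi*u/4) du.
Integrating by parts (boundary term plus one more integral), an antiderivative of (3*u) sin(3*pi*u/4) is -4*u*cos(3*pi*u/4)/pi + 16*sin(3*pi*u/4)/(3*pi**2); evaluating from 0 to 4: ∫_{0}^{4} (3*u) sin(3*pi*u/4) du = (16/pi) - (0) = 16/pi.
Hence b_3 = (1/2)·(16/pi) = 8/pi.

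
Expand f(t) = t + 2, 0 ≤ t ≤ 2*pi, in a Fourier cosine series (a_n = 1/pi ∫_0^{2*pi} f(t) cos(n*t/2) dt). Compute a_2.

a_2 = 1/pi ∫_0^{2*pi} (t + 2) cos(t) dt.
Integrating by parts (boundary term plus one more integral), an antiderivative of (t + 2) cos(t) is t*sin(t) + 2*sin(t) + cos(t); evaluating from 0 to 2*pi: ∫_{0}^{2*pi} (t + 2) cos(t) dt = (1) - (1) = 0.
Hence a_2 = (1/pi)·(0) = 0.

0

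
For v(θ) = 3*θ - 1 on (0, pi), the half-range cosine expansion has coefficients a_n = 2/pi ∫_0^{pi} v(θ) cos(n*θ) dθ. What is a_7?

a_7 = 2/pi ∫_0^{pi} (3*θ - 1) cos(7*θ) dθ.
Integrating by parts (boundary term plus one more integral), an antiderivative of (3*θ - 1) cos(7*θ) is 3*θ*sin(7*θ)/7 - sin(7*θ)/7 + 3*cos(7*θ)/49; evaluating from 0 to pi: ∫_{0}^{pi} (3*θ - 1) cos(7*θ) dθ = (-3/49) - (3/49) = -6/49.
Hence a_7 = (2/pi)·(-6/49) = -12/(49*pi).

-12/(49*pi)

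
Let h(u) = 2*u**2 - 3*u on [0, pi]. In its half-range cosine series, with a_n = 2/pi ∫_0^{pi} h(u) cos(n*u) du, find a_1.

-8 + 12/pi

a_1 = 2/pi ∫_0^{pi} (2*u**2 - 3*u) cos(u) du.
Integrating by parts twice (tabular method), an antiderivative of (2*u**2 - 3*u) cos(u) is 2*u**2*sin(u) - 3*u*sin(u) + 4*u*cos(u) - 4*sin(u) - 3*cos(u); evaluating from 0 to pi: ∫_{0}^{pi} (2*u**2 - 3*u) cos(u) du = (3 - 4*pi) - (-3) = 6 - 4*pi.
Hence a_1 = (2/pi)·(6 - 4*pi) = -8 + 12/pi.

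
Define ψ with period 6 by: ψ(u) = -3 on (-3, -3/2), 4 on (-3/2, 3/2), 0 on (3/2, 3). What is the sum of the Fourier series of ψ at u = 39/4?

-3

u = 39/4 differs from u = -9/4 by 2 full period(s), and the series is 6-periodic.
ψ is continuous at u = -9/4 with value -3, so the series converges to -3 there.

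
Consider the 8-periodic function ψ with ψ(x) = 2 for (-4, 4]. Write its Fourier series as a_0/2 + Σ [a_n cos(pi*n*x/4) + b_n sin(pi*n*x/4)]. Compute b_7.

b_7 = 1/4 ∫_{-4}^{4} ψ(x) sin(7*pi*x/4) dx.
ψ is even and sin(7*pi*x/4) is odd, so the integrand is odd over a symmetric interval and the integral vanishes.

0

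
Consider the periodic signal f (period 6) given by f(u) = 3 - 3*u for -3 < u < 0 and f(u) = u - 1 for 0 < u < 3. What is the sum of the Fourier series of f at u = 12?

1

u = 12 differs from u = 0 by 2 full period(s), and the series is 6-periodic.
At u = 0 the one-sided limits are f(0^-) = 3 and f(0^+) = -1.
By Dirichlet's theorem the series converges to their average, [(3) + (-1)]/2 = 1.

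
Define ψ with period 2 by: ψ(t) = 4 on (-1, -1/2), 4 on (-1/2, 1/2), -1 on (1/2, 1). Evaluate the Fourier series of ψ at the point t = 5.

t = 5 differs from t = 1 by 2 full period(s), and the series is 2-periodic.
At t = 1 the one-sided limits are ψ(1^-) = -1 and ψ(1^+) = 4.
By Dirichlet's theorem the series converges to their average, [(-1) + (4)]/2 = 3/2.

3/2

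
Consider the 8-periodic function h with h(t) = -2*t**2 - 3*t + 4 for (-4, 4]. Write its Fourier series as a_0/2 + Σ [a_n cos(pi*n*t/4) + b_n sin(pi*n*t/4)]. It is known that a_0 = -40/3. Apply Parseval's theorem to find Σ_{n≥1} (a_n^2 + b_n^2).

Parseval: a_0^2/2 + Σ_{n≥1} (a_n^2+b_n^2) = 1/4 ∫_{-4}^{4} h(t)^2 dt = 5504/15.
Subtract a_0^2/2 = 800/9: Σ (a_n^2+b_n^2) = 12512/45.

12512/45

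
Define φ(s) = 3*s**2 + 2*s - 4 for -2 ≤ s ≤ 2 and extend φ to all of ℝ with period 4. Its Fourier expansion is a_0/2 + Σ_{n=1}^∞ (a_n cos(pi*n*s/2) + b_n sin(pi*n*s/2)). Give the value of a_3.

a_3 = 1/2 ∫_{-2}^{2} φ(s) cos(3*pi*s/2) ds.
Integrating by parts twice (tabular method), an antiderivative of (3*s**2 + 2*s - 4) cos(3*pi*s/2) is 2*s**2*sin(3*pi*s/2)/pi + 4*s*sin(3*pi*s/2)/(3*pi) + 8*s*cos(3*pi*s/2)/(3*pi**2) - 8*sin(3*pi*s/2)/(3*pi) - 16*sin(3*pi*s/2)/(9*pi**3) + 8*cos(3*pi*s/2)/(9*pi**2); evaluating from -2 to 2: ∫_{-2}^{2} (3*s**2 + 2*s - 4) cos(3*pi*s/2) ds = (-56/(9*pi**2)) - (40/(9*pi**2)) = -32/(3*pi**2).
Hence a_3 = (1/2)·(-32/(3*pi**2)) = -16/(3*pi**2).

-16/(3*pi**2)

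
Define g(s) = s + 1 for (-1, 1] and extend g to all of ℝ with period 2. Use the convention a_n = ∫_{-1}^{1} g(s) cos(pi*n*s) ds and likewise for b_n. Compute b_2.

b_2 = ∫_{-1}^{1} g(s) sin(2*pi*s) ds.
Integrating by parts (boundary term plus one more integral), an antiderivative of (s + 1) sin(2*pi*s) is -s*cos(2*pi*s)/(2*pi) + sin(2*pi*s)/(4*pi**2) - cos(2*pi*s)/(2*pi); evaluating from -1 to 1: ∫_{-1}^{1} (s + 1) sin(2*pi*s) ds = (-1/pi) - (0) = -1/pi.
Hence b_2 = -1/pi.

-1/pi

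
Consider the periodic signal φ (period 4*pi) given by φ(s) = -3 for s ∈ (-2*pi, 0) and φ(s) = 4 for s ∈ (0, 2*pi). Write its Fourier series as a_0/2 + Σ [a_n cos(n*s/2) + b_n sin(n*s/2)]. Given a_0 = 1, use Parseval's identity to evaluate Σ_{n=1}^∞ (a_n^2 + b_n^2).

49/2

Parseval: a_0^2/2 + Σ_{n≥1} (a_n^2+b_n^2) = (1/(2*pi)) ∫_{-2*pi}^{2*pi} φ(s)^2 ds = 25.
Subtract a_0^2/2 = 1/2: Σ (a_n^2+b_n^2) = 49/2.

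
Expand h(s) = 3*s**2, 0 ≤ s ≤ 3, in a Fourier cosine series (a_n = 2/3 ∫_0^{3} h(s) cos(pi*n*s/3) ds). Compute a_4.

27/(4*pi**2)

a_4 = 2/3 ∫_0^{3} (3*s**2) cos(4*pi*s/3) ds.
Integrating by parts twice (tabular method), an antiderivative of (3*s**2) cos(4*pi*s/3) is 9*s**2*sin(4*pi*s/3)/(4*pi) + 27*s*cos(4*pi*s/3)/(8*pi**2) - 81*sin(4*pi*s/3)/(32*pi**3); evaluating from 0 to 3: ∫_{0}^{3} (3*s**2) cos(4*pi*s/3) ds = (81/(8*pi**2)) - (0) = 81/(8*pi**2).
Hence a_4 = (2/3)·(81/(8*pi**2)) = 27/(4*pi**2).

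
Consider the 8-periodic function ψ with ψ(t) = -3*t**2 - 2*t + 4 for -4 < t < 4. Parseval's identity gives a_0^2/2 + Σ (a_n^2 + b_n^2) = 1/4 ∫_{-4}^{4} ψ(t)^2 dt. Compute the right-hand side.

11104/15

1/4 ∫_{-4}^{4} ψ(t)^2 dt = 1/4 · (44416/15) = 11104/15.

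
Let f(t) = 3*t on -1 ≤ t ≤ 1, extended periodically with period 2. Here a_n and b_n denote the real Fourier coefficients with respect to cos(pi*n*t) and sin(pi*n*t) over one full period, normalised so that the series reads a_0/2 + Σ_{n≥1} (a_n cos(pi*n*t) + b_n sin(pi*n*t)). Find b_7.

b_7 = ∫_{-1}^{1} f(t) sin(7*pi*t) dt.
f is odd and sin(7*pi*t) is odd, so the integrand is even and b_7 = 2 ∫_0^{1} f(t) sin(7*pi*t) dt.
Integrating by parts (boundary term plus one more integral), an antiderivative of (3*t) sin(7*pi*t) is -3*t*cos(7*pi*t)/(7*pi) + 3*sin(7*pi*t)/(49*pi**2); evaluating from 0 to 1: ∫_{0}^{1} (3*t) sin(7*pi*t) dt = (3/(7*pi)) - (0) = 3/(7*pi).
Hence b_7 = 2·(3/(7*pi)) = 6/(7*pi).

6/(7*pi)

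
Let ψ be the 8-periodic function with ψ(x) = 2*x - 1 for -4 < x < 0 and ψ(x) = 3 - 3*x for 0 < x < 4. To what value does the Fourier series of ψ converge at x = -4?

ψ is continuous at x = -4 with value -9, so the series converges to -9 there.

-9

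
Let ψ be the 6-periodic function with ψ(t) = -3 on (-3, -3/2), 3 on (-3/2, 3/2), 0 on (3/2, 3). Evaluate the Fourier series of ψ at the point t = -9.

t = -9 differs from t = 3 by -2 full period(s), and the series is 6-periodic.
At t = 3 the one-sided limits are ψ(3^-) = 0 and ψ(3^+) = -3.
By Dirichlet's theorem the series converges to their average, [(0) + (-3)]/2 = -3/2.

-3/2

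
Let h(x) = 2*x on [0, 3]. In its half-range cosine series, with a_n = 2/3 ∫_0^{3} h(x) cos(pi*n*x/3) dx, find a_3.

a_3 = 2/3 ∫_0^{3} (2*x) cos(pi*x) dx.
Integrating by parts (boundary term plus one more integral), an antiderivative of (2*x) cos(pi*x) is 2*x*sin(pi*x)/pi + 2*cos(pi*x)/pi**2; evaluating from 0 to 3: ∫_{0}^{3} (2*x) cos(pi*x) dx = (-2/pi**2) - (2/pi**2) = -4/pi**2.
Hence a_3 = (2/3)·(-4/pi**2) = -8/(3*pi**2).

-8/(3*pi**2)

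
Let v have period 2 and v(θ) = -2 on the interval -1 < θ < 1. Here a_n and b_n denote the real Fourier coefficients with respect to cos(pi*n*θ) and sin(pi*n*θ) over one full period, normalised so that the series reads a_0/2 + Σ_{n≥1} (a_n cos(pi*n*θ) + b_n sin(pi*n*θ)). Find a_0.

-4

a_0 = ∫_{-1}^{1} v(θ) dθ = -4.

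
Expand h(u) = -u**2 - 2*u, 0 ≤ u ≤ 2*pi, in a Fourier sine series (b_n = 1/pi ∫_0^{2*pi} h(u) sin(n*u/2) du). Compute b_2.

b_2 = 1/pi ∫_0^{2*pi} (-u**2 - 2*u) sin(u) du.
Integrating by parts twice (tabular method), an antiderivative of (-u**2 - 2*u) sin(u) is u**2*cos(u) - 2*u*sin(u) + 2*u*cos(u) - 2*sin(u) - 2*cos(u); evaluating from 0 to 2*pi: ∫_{0}^{2*pi} (-u**2 - 2*u) sin(u) du = (-2 + 4*pi + 4*pi**2) - (-2) = 4*pi*(1 + pi).
Hence b_2 = (1/pi)·(4*pi*(1 + pi)) = 4 + 4*pi.

4 + 4*pi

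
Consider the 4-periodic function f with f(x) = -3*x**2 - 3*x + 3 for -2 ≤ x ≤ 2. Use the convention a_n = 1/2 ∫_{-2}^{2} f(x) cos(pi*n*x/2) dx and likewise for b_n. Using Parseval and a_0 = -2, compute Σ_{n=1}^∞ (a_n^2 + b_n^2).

248/5

Parseval: a_0^2/2 + Σ_{n≥1} (a_n^2+b_n^2) = 1/2 ∫_{-2}^{2} f(x)^2 dx = 258/5.
Subtract a_0^2/2 = 2: Σ (a_n^2+b_n^2) = 248/5.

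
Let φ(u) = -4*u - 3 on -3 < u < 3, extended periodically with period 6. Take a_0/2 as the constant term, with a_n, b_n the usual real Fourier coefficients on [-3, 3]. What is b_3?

b_3 = 1/3 ∫_{-3}^{3} φ(u) sin(pi*u) du.
Integrating by parts (boundary term plus one more integral), an antiderivative of (-4*u - 3) sin(pi*u) is 4*u*cos(pi*u)/pi - 4*sin(pi*u)/pi**2 + 3*cos(pi*u)/pi; evaluating from -3 to 3: ∫_{-3}^{3} (-4*u - 3) sin(pi*u) du = (-15/pi) - (9/pi) = -24/pi.
Hence b_3 = (1/3)·(-24/pi) = -8/pi.

-8/pi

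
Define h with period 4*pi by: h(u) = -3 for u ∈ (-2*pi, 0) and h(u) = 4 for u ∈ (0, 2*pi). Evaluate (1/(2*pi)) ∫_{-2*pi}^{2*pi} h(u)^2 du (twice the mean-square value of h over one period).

(1/(2*pi)) ∫_{-2*pi}^{2*pi} h(u)^2 du = (1/(2*pi)) · (50*pi) = 25.

25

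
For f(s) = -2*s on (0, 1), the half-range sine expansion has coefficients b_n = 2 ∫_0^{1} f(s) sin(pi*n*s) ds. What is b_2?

2/pi

b_2 = 2 ∫_0^{1} (-2*s) sin(2*pi*s) ds.
Integrating by parts (boundary term plus one more integral), an antiderivative of (-2*s) sin(2*pi*s) is s*cos(2*pi*s)/pi - sin(2*pi*s)/(2*pi**2); evaluating from 0 to 1: ∫_{0}^{1} (-2*s) sin(2*pi*s) ds = (1/pi) - (0) = 1/pi.
Hence b_2 = 2·(1/pi) = 2/pi.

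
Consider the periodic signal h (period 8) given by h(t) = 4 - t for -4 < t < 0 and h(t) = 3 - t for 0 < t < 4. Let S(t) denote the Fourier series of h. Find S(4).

At t = 4 the one-sided limits are h(4^-) = -1 and h(4^+) = 8.
By Dirichlet's theorem the series converges to their average, [(-1) + (8)]/2 = 7/2.

7/2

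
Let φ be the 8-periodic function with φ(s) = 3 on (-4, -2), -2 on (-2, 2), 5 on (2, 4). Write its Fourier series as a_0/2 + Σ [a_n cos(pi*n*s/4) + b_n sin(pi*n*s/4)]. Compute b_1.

2/pi

b_1 = 1/4 ∫_{-4}^{4} φ(s) sin(pi*s/4) ds.
Split the integral at the breakpoints.
Directly, an antiderivative of (3) sin(pi*s/4) is -12*cos(pi*s/4)/pi; evaluating from -4 to -2: ∫_{-4}^{-2} (3) sin(pi*s/4) ds = (0) - (12/pi) = -12/pi.
Directly, an antiderivative of (-2) sin(pi*s/4) is 8*cos(pi*s/4)/pi; evaluating from -2 to 2: ∫_{-2}^{2} (-2) sin(pi*s/4) ds = (0) - (0) = 0.
Directly, an antiderivative of (5) sin(pi*s/4) is -20*cos(pi*s/4)/pi; evaluating from 2 to 4: ∫_{2}^{4} (5) sin(pi*s/4) ds = (20/pi) - (0) = 20/pi.
Summing the pieces and multiplying by (1/4) gives b_1 = 2/pi.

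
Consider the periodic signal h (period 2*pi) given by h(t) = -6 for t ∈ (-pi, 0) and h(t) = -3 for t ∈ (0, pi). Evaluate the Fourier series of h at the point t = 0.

-9/2

At t = 0 the one-sided limits are h(0^-) = -6 and h(0^+) = -3.
By Dirichlet's theorem the series converges to their average, [(-6) + (-3)]/2 = -9/2.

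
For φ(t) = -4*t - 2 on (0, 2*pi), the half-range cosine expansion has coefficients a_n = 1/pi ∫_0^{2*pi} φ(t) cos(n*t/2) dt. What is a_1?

32/pi

a_1 = 1/pi ∫_0^{2*pi} (-4*t - 2) cos(t/2) dt.
Integrating by parts (boundary term plus one more integral), an antiderivative of (-4*t - 2) cos(t/2) is -8*t*sin(t/2) - 4*sin(t/2) - 16*cos(t/2); evaluating from 0 to 2*pi: ∫_{0}^{2*pi} (-4*t - 2) cos(t/2) dt = (16) - (-16) = 32.
Hence a_1 = (1/pi)·(32) = 32/pi.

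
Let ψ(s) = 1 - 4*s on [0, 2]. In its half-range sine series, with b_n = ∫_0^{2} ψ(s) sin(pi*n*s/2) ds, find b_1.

-12/pi

b_1 = ∫_0^{2} (1 - 4*s) sin(pi*s/2) ds.
Integrating by parts (boundary term plus one more integral), an antiderivative of (1 - 4*s) sin(pi*s/2) is 8*s*cos(pi*s/2)/pi - 16*sin(pi*s/2)/pi**2 - 2*cos(pi*s/2)/pi; evaluating from 0 to 2: ∫_{0}^{2} (1 - 4*s) sin(pi*s/2) ds = (-14/pi) - (-2/pi) = -12/pi.
Hence b_1 = -12/pi.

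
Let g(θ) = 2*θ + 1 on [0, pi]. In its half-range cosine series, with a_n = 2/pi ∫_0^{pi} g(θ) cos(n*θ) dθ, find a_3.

-8/(9*pi)

a_3 = 2/pi ∫_0^{pi} (2*θ + 1) cos(3*θ) dθ.
Integrating by parts (boundary term plus one more integral), an antiderivative of (2*θ + 1) cos(3*θ) is 2*θ*sin(3*θ)/3 + sin(3*θ)/3 + 2*cos(3*θ)/9; evaluating from 0 to pi: ∫_{0}^{pi} (2*θ + 1) cos(3*θ) dθ = (-2/9) - (2/9) = -4/9.
Hence a_3 = (2/pi)·(-4/9) = -8/(9*pi).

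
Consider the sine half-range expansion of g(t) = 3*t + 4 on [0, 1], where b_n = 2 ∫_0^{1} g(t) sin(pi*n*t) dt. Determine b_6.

b_6 = 2 ∫_0^{1} (3*t + 4) sin(6*pi*t) dt.
Integrating by parts (boundary term plus one more integral), an antiderivative of (3*t + 4) sin(6*pi*t) is -t*cos(6*pi*t)/(2*pi) + sin(6*pi*t)/(12*pi**2) - 2*cos(6*pi*t)/(3*pi); evaluating from 0 to 1: ∫_{0}^{1} (3*t + 4) sin(6*pi*t) dt = (-7/(6*pi)) - (-2/(3*pi)) = -1/(2*pi).
Hence b_6 = 2·(-1/(2*pi)) = -1/pi.

-1/pi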